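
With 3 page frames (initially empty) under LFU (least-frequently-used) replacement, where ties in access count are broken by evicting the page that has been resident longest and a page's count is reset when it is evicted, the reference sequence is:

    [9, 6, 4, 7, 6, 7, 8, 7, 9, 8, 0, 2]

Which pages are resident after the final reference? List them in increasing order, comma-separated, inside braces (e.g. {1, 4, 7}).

9: fault, frames {9}
6: fault, frames {9,6}
4: fault, frames {9,6,4}
7: fault, evict 9, frames {6,4,7}
6: hit
7: hit
8: fault, evict 4, frames {6,7,8}
7: hit
9: fault, evict 8, frames {6,7,9}
8: fault, evict 9, frames {6,7,8}
0: fault, evict 8, frames {6,7,0}
2: fault, evict 0, frames {6,7,2}

{2, 6, 7}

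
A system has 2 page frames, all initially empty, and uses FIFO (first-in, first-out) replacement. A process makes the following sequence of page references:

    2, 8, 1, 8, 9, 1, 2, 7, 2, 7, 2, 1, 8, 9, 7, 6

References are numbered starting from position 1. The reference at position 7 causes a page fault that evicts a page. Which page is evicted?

pos 1: 2 -> miss, frames (2)
pos 2: 8 -> miss, frames (2 8)
pos 3: 1 -> miss, evict 2, frames (8 1)
pos 4: 8 -> hit
pos 5: 9 -> miss, evict 8, frames (1 9)
pos 6: 1 -> hit
pos 7: 2 -> miss, evict 1, frames (9 2)
At position 7, page 1 is evicted.

1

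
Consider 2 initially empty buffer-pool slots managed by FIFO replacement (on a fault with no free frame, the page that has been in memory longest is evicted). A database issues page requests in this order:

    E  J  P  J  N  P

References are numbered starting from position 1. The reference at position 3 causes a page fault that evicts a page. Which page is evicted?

E

pos 1: E → miss, frames [E]
pos 2: J → miss, frames [E, J]
pos 3: P → miss, evict E, frames [J, P]
At position 3, page E is evicted.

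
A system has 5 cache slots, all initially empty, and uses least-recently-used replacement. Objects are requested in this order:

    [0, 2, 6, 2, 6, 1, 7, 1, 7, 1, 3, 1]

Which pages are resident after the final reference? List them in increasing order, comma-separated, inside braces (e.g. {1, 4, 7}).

0 -> fault, frames {0}
2 -> fault, frames {0,2}
6 -> fault, frames {0,2,6}
2 -> hit
6 -> hit
1 -> fault, frames {0,2,6,1}
7 -> fault, frames {0,2,6,1,7}
1 -> hit
7 -> hit
1 -> hit
3 -> fault, evict 0, frames {2,6,7,1,3}
1 -> hit

{1, 2, 3, 6, 7}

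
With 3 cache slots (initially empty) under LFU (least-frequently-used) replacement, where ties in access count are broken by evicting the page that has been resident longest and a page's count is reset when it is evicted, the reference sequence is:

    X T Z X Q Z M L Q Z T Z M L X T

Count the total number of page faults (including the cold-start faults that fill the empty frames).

X -> miss, frames [X]
T -> miss, frames [X, T]
Z -> miss, frames [X, T, Z]
X -> hit
Q -> miss, evict T, frames [X, Z, Q]
Z -> hit
M -> miss, evict Q, frames [X, Z, M]
L -> miss, evict M, frames [X, Z, L]
Q -> miss, evict L, frames [X, Z, Q]
Z -> hit
T -> miss, evict Q, frames [X, Z, T]
Z -> hit
M -> miss, evict T, frames [X, Z, M]
L -> miss, evict M, frames [X, Z, L]
X -> hit
T -> miss, evict L, frames [X, Z, T]
Page faults: 11.

11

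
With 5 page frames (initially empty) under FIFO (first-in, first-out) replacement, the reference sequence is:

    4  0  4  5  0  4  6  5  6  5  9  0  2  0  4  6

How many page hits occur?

9

4: miss, frames [4]
0: miss, frames [4, 0]
4: hit
5: miss, frames [4, 0, 5]
0: hit
4: hit
6: miss, frames [4, 0, 5, 6]
5: hit
6: hit
5: hit
9: miss, frames [4, 0, 5, 6, 9]
0: hit
2: miss, evict 4, frames [0, 5, 6, 9, 2]
0: hit
4: miss, evict 0, frames [5, 6, 9, 2, 4]
6: hit
Hits: 9.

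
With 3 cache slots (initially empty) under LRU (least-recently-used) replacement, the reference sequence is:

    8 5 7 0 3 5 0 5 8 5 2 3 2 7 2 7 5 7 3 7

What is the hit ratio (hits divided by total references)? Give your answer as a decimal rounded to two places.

0.40

8: fault, frames (8)
5: fault, frames (8 5)
7: fault, frames (8 5 7)
0: fault, evict 8, frames (5 7 0)
3: fault, evict 5, frames (7 0 3)
5: fault, evict 7, frames (0 3 5)
0: hit
5: hit
8: fault, evict 3, frames (0 5 8)
5: hit
2: fault, evict 0, frames (8 5 2)
3: fault, evict 8, frames (5 2 3)
2: hit
7: fault, evict 5, frames (3 2 7)
2: hit
7: hit
5: fault, evict 3, frames (2 7 5)
7: hit
3: fault, evict 2, frames (5 7 3)
7: hit
Hits: 8 of 20 references → 8/20 = 0.4000.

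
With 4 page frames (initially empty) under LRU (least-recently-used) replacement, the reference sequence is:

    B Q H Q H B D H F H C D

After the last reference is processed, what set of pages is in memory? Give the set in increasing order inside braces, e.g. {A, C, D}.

B -> fault, frames [B]
Q -> fault, frames [B, Q]
H -> fault, frames [B, Q, H]
Q -> hit
H -> hit
B -> hit
D -> fault, frames [Q, H, B, D]
H -> hit
F -> fault, evict Q, frames [B, D, H, F]
H -> hit
C -> fault, evict B, frames [D, F, H, C]
D -> hit

{C, D, F, H}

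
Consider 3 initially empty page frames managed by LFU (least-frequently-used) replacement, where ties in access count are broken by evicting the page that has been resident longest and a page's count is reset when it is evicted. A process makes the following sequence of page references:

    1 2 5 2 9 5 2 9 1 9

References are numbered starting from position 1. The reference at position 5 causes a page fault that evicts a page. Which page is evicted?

pos 1: 1 -> miss, frames {1}
pos 2: 2 -> miss, frames {1,2}
pos 3: 5 -> miss, frames {1,2,5}
pos 4: 2 -> hit
pos 5: 9 -> miss, evict 1, frames {2,5,9}
At position 5, page 1 is evicted.

1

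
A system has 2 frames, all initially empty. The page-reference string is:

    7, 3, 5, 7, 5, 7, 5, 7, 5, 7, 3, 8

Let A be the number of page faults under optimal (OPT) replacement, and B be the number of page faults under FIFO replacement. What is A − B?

Under OPT: F F F . . . . . . . F F → 5 faults.
Under FIFO: F F F F . . . . . . F F → 6 faults.
A − B = 5 − 6 = -1.

-1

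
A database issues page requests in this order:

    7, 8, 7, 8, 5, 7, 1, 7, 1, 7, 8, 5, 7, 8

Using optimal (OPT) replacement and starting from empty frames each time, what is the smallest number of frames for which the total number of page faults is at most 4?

f=1: 14 faults
f=2: 7 faults
f=3: 5 faults
f=4: 4 faults
Smallest f with faults ≤ 4 is 4.

4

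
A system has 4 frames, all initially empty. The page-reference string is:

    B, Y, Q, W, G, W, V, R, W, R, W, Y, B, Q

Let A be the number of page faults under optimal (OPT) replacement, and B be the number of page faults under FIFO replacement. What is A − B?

-2

Under OPT: F F F F F . F F . . . . . F → 8 faults.
Under FIFO: F F F F F . F F . . . F F F → 10 faults.
A − B = 8 − 10 = -2.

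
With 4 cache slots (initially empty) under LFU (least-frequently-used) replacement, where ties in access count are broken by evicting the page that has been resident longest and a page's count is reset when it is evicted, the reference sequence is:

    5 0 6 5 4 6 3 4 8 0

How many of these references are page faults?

7

5 → fault, frames [5]
0 → fault, frames [5, 0]
6 → fault, frames [5, 0, 6]
5 → hit
4 → fault, frames [5, 0, 6, 4]
6 → hit
3 → fault, evict 0, frames [5, 6, 4, 3]
4 → hit
8 → fault, evict 3, frames [5, 6, 4, 8]
0 → fault, evict 8, frames [5, 6, 4, 0]
Page faults: 7.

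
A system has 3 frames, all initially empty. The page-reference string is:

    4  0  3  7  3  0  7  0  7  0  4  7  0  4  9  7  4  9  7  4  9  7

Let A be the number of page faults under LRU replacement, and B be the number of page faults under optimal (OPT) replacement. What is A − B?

Under LRU: F F F F . . . . . . F . . . F F . . . . . . → 7 faults.
Under OPT: F F F F . . . . . . F . . . F . . . . . . . → 6 faults.
A − B = 7 − 6 = 1.

1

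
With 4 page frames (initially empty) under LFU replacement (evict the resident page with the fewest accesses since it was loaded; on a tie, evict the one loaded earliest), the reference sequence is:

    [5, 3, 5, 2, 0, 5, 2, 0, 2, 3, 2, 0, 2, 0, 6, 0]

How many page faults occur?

5

5: miss, frames [5]
3: miss, frames [5, 3]
5: hit
2: miss, frames [5, 3, 2]
0: miss, frames [5, 3, 2, 0]
5: hit
2: hit
0: hit
2: hit
3: hit
2: hit
0: hit
2: hit
0: hit
6: miss, evict 3, frames [5, 2, 0, 6]
0: hit
Page faults: 5.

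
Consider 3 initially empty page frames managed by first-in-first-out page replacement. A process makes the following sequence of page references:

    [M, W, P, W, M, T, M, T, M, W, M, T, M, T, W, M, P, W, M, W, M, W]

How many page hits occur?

15

M -> fault, frames (M)
W -> fault, frames (M W)
P -> fault, frames (M W P)
W -> hit
M -> hit
T -> fault, evict M, frames (W P T)
M -> fault, evict W, frames (P T M)
T -> hit
M -> hit
W -> fault, evict P, frames (T M W)
M -> hit
T -> hit
M -> hit
T -> hit
W -> hit
M -> hit
P -> fault, evict T, frames (M W P)
W -> hit
M -> hit
W -> hit
M -> hit
W -> hit
Hits: 15.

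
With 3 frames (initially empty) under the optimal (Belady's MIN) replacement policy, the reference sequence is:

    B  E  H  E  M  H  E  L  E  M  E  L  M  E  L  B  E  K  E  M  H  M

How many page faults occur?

8

B -> miss, frames (B)
E -> miss, frames (B E)
H -> miss, frames (B E H)
E -> hit
M -> miss, evict B, frames (E H M)
H -> hit
E -> hit
L -> miss, evict H, frames (E M L)
E -> hit
M -> hit
E -> hit
L -> hit
M -> hit
E -> hit
L -> hit
B -> miss, evict L, frames (E M B)
E -> hit
K -> miss, evict B, frames (E M K)
E -> hit
M -> hit
H -> miss, evict K, frames (E M H)
M -> hit
Page faults: 8.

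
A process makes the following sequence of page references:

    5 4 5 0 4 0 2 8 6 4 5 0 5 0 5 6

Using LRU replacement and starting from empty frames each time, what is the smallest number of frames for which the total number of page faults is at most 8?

f=1: 16 faults
f=2: 11 faults
f=3: 10 faults
f=4: 9 faults
f=5: 8 faults
f=6: 6 faults
Smallest f with faults ≤ 8 is 5.

5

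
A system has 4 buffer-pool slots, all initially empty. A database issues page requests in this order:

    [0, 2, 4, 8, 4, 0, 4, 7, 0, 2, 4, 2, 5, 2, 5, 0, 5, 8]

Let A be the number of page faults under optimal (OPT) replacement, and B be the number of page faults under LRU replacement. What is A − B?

Under OPT: F F F F . . . F . . . . F . . . . F → 7 faults.
Under LRU: F F F F . . . F . F . . F . . . . F → 8 faults.
A − B = 7 − 8 = -1.

-1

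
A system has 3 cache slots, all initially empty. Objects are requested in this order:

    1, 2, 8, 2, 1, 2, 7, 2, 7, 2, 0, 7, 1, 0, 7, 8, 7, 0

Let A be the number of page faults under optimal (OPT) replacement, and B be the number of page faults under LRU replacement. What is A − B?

Under OPT: F F F . . . F . . . F . . . . F . . → 6 faults.
Under LRU: F F F . . . F . . . F . F . . F . . → 7 faults.
A − B = 6 − 7 = -1.

-1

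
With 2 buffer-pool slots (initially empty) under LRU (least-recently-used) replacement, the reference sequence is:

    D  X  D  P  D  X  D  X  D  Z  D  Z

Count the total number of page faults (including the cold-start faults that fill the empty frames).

5

D → miss, frames [D]
X → miss, frames [D, X]
D → hit
P → miss, evict X, frames [D, P]
D → hit
X → miss, evict P, frames [D, X]
D → hit
X → hit
D → hit
Z → miss, evict X, frames [D, Z]
D → hit
Z → hit
Page faults: 5.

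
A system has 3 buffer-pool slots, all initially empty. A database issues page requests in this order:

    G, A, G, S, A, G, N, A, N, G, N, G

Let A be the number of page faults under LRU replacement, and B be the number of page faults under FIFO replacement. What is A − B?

Under LRU: F F . F . . F . . . . . → 4 faults.
Under FIFO: F F . F . . F . . F . . → 5 faults.
A − B = 4 − 5 = -1.

-1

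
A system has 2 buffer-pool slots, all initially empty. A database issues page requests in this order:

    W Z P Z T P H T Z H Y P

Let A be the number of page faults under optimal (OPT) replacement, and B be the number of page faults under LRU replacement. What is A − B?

-3

Under OPT: F F F . F . F . F . F F → 8 faults.
Under LRU: F F F . F F F F F F F F → 11 faults.
A − B = 8 − 11 = -3.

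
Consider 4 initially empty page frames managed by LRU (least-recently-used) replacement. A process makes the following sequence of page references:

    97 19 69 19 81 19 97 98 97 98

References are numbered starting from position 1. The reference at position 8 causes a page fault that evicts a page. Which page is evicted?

pos 1: 97 → miss, frames [97]
pos 2: 19 → miss, frames [97, 19]
pos 3: 69 → miss, frames [97, 19, 69]
pos 4: 19 → hit
pos 5: 81 → miss, frames [97, 69, 19, 81]
pos 6: 19 → hit
pos 7: 97 → hit
pos 8: 98 → miss, evict 69, frames [81, 19, 97, 98]
At position 8, page 69 is evicted.

69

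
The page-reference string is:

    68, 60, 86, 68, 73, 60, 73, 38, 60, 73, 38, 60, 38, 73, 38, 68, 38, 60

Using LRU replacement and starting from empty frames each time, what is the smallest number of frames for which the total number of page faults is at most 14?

f=1: 18 faults
f=2: 14 faults
f=3: 8 faults
f=4: 5 faults
f=5: 5 faults
Smallest f with faults ≤ 14 is 2.

2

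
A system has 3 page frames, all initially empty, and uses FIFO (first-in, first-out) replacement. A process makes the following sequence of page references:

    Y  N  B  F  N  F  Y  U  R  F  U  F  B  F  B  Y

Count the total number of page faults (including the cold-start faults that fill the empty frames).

Y -> miss, frames (Y)
N -> miss, frames (Y N)
B -> miss, frames (Y N B)
F -> miss, evict Y, frames (N B F)
N -> hit
F -> hit
Y -> miss, evict N, frames (B F Y)
U -> miss, evict B, frames (F Y U)
R -> miss, evict F, frames (Y U R)
F -> miss, evict Y, frames (U R F)
U -> hit
F -> hit
B -> miss, evict U, frames (R F B)
F -> hit
B -> hit
Y -> miss, evict R, frames (F B Y)
Page faults: 10.

10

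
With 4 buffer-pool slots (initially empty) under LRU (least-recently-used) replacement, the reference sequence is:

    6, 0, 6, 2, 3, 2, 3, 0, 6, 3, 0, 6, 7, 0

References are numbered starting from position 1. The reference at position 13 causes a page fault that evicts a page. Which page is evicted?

pos 1: 6: fault, frames [6]
pos 2: 0: fault, frames [6, 0]
pos 3: 6: hit
pos 4: 2: fault, frames [0, 6, 2]
pos 5: 3: fault, frames [0, 6, 2, 3]
pos 6: 2: hit
pos 7: 3: hit
pos 8: 0: hit
pos 9: 6: hit
pos 10: 3: hit
pos 11: 0: hit
pos 12: 6: hit
pos 13: 7: fault, evict 2, frames [3, 0, 6, 7]
At position 13, page 2 is evicted.

2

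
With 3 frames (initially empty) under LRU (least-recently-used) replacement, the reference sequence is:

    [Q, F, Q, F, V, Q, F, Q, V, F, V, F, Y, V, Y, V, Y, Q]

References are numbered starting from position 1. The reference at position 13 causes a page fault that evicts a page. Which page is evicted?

Q

pos 1: Q → miss, frames [Q]
pos 2: F → miss, frames [Q, F]
pos 3: Q → hit
pos 4: F → hit
pos 5: V → miss, frames [Q, F, V]
pos 6: Q → hit
pos 7: F → hit
pos 8: Q → hit
pos 9: V → hit
pos 10: F → hit
pos 11: V → hit
pos 12: F → hit
pos 13: Y → miss, evict Q, frames [V, F, Y]
At position 13, page Q is evicted.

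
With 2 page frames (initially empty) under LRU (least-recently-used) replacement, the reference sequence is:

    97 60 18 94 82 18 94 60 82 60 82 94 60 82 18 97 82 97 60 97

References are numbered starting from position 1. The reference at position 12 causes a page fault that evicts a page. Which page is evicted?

pos 1: 97 → fault, frames (97)
pos 2: 60 → fault, frames (97 60)
pos 3: 18 → fault, evict 97, frames (60 18)
pos 4: 94 → fault, evict 60, frames (18 94)
pos 5: 82 → fault, evict 18, frames (94 82)
pos 6: 18 → fault, evict 94, frames (82 18)
pos 7: 94 → fault, evict 82, frames (18 94)
pos 8: 60 → fault, evict 18, frames (94 60)
pos 9: 82 → fault, evict 94, frames (60 82)
pos 10: 60 → hit
pos 11: 82 → hit
pos 12: 94 → fault, evict 60, frames (82 94)
At position 12, page 60 is evicted.

60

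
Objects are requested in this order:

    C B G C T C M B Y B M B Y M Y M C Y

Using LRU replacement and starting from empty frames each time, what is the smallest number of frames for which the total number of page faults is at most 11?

3

f=1: 18 faults
f=2: 13 faults
f=3: 8 faults
f=4: 7 faults
f=5: 6 faults
f=6: 6 faults
Smallest f with faults ≤ 11 is 3.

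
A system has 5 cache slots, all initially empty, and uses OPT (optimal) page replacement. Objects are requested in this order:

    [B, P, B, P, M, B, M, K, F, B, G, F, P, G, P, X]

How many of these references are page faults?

7

B: fault, frames {B}
P: fault, frames {B,P}
B: hit
P: hit
M: fault, frames {B,P,M}
B: hit
M: hit
K: fault, frames {B,P,M,K}
F: fault, frames {B,P,M,K,F}
B: hit
G: fault, evict K, frames {B,P,M,F,G}
F: hit
P: hit
G: hit
P: hit
X: fault, evict G, frames {B,P,M,F,X}
Page faults: 7.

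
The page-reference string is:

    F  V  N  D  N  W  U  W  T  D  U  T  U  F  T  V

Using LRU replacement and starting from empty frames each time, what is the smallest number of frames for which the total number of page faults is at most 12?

f=1: 16 faults
f=2: 13 faults
f=3: 11 faults
f=4: 10 faults
f=5: 9 faults
f=6: 9 faults
f=7: 7 faults
Smallest f with faults ≤ 12 is 3.

3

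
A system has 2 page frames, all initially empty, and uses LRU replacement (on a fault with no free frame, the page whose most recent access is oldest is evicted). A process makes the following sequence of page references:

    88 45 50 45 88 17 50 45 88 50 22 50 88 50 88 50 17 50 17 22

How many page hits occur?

7

88 -> miss, frames [88]
45 -> miss, frames [88, 45]
50 -> miss, evict 88, frames [45, 50]
45 -> hit
88 -> miss, evict 50, frames [45, 88]
17 -> miss, evict 45, frames [88, 17]
50 -> miss, evict 88, frames [17, 50]
45 -> miss, evict 17, frames [50, 45]
88 -> miss, evict 50, frames [45, 88]
50 -> miss, evict 45, frames [88, 50]
22 -> miss, evict 88, frames [50, 22]
50 -> hit
88 -> miss, evict 22, frames [50, 88]
50 -> hit
88 -> hit
50 -> hit
17 -> miss, evict 88, frames [50, 17]
50 -> hit
17 -> hit
22 -> miss, evict 50, frames [17, 22]
Hits: 7.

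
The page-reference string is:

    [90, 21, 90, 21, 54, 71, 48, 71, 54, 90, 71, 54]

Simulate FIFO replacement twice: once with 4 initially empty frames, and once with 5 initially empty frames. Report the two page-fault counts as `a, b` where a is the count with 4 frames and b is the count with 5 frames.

4 frames: F F . . F F F . . F . . → 6 faults.
5 frames: F F . . F F F . . . . . → 5 faults.
5 < 6: adding a frame reduced faults, as is typical.

6, 5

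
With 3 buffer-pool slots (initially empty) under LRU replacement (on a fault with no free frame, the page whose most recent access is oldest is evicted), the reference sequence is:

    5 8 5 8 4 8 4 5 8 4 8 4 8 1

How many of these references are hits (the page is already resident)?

10

5 -> fault, frames (5)
8 -> fault, frames (5 8)
5 -> hit
8 -> hit
4 -> fault, frames (5 8 4)
8 -> hit
4 -> hit
5 -> hit
8 -> hit
4 -> hit
8 -> hit
4 -> hit
8 -> hit
1 -> fault, evict 5, frames (4 8 1)
Hits: 10.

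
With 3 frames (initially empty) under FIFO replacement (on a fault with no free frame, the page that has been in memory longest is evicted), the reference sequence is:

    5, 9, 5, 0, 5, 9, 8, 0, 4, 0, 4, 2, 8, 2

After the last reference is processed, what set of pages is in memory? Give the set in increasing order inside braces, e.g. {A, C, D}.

{2, 4, 8}

5 -> fault, frames [5]
9 -> fault, frames [5, 9]
5 -> hit
0 -> fault, frames [5, 9, 0]
5 -> hit
9 -> hit
8 -> fault, evict 5, frames [9, 0, 8]
0 -> hit
4 -> fault, evict 9, frames [0, 8, 4]
0 -> hit
4 -> hit
2 -> fault, evict 0, frames [8, 4, 2]
8 -> hit
2 -> hit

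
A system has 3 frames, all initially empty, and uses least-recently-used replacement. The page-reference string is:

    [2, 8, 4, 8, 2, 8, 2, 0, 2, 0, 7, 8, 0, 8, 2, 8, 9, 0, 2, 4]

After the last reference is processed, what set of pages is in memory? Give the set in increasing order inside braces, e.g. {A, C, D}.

2 → fault, frames {2}
8 → fault, frames {2,8}
4 → fault, frames {2,8,4}
8 → hit
2 → hit
8 → hit
2 → hit
0 → fault, evict 4, frames {8,2,0}
2 → hit
0 → hit
7 → fault, evict 8, frames {2,0,7}
8 → fault, evict 2, frames {0,7,8}
0 → hit
8 → hit
2 → fault, evict 7, frames {0,8,2}
8 → hit
9 → fault, evict 0, frames {2,8,9}
0 → fault, evict 2, frames {8,9,0}
2 → fault, evict 8, frames {9,0,2}
4 → fault, evict 9, frames {0,2,4}

{0, 2, 4}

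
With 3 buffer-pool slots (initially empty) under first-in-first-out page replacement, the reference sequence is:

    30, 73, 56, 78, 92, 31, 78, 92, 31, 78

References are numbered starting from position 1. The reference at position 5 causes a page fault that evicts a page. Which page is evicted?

73

pos 1: 30 → fault, frames [30]
pos 2: 73 → fault, frames [30, 73]
pos 3: 56 → fault, frames [30, 73, 56]
pos 4: 78 → fault, evict 30, frames [73, 56, 78]
pos 5: 92 → fault, evict 73, frames [56, 78, 92]
At position 5, page 73 is evicted.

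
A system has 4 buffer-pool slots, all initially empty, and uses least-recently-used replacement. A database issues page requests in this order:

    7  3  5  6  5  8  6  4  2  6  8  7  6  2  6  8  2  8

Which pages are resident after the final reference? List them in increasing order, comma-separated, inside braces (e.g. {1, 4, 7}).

7 -> fault, frames (7)
3 -> fault, frames (7 3)
5 -> fault, frames (7 3 5)
6 -> fault, frames (7 3 5 6)
5 -> hit
8 -> fault, evict 7, frames (3 6 5 8)
6 -> hit
4 -> fault, evict 3, frames (5 8 6 4)
2 -> fault, evict 5, frames (8 6 4 2)
6 -> hit
8 -> hit
7 -> fault, evict 4, frames (2 6 8 7)
6 -> hit
2 -> hit
6 -> hit
8 -> hit
2 -> hit
8 -> hit

{2, 6, 7, 8}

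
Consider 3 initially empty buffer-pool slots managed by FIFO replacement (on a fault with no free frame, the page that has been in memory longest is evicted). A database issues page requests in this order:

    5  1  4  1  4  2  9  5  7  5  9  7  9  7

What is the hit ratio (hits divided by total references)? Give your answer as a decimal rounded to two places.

0.50

5: miss, frames {5}
1: miss, frames {5,1}
4: miss, frames {5,1,4}
1: hit
4: hit
2: miss, evict 5, frames {1,4,2}
9: miss, evict 1, frames {4,2,9}
5: miss, evict 4, frames {2,9,5}
7: miss, evict 2, frames {9,5,7}
5: hit
9: hit
7: hit
9: hit
7: hit
Hits: 7 of 14 references → 7/14 = 0.5000.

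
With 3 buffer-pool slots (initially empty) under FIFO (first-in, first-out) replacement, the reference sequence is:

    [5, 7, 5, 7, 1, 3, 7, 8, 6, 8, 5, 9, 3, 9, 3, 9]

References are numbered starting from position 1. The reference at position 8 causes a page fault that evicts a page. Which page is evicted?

pos 1: 5 -> miss, frames [5]
pos 2: 7 -> miss, frames [5, 7]
pos 3: 5 -> hit
pos 4: 7 -> hit
pos 5: 1 -> miss, frames [5, 7, 1]
pos 6: 3 -> miss, evict 5, frames [7, 1, 3]
pos 7: 7 -> hit
pos 8: 8 -> miss, evict 7, frames [1, 3, 8]
At position 8, page 7 is evicted.

7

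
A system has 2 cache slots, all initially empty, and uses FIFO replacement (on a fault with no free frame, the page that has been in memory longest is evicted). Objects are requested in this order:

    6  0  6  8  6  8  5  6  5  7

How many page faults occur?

6 -> miss, frames {6}
0 -> miss, frames {6,0}
6 -> hit
8 -> miss, evict 6, frames {0,8}
6 -> miss, evict 0, frames {8,6}
8 -> hit
5 -> miss, evict 8, frames {6,5}
6 -> hit
5 -> hit
7 -> miss, evict 6, frames {5,7}
Page faults: 6.

6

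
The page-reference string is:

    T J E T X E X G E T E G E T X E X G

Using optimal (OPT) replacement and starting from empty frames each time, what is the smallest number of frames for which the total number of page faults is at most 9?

3

f=1: 18 faults
f=2: 10 faults
f=3: 6 faults
f=4: 5 faults
f=5: 5 faults
Smallest f with faults ≤ 9 is 3.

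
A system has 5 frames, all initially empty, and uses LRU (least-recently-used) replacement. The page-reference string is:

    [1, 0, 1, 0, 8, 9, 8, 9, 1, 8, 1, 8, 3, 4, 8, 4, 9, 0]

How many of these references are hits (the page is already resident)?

1: fault, frames (1)
0: fault, frames (1 0)
1: hit
0: hit
8: fault, frames (1 0 8)
9: fault, frames (1 0 8 9)
8: hit
9: hit
1: hit
8: hit
1: hit
8: hit
3: fault, frames (0 9 1 8 3)
4: fault, evict 0, frames (9 1 8 3 4)
8: hit
4: hit
9: hit
0: fault, evict 1, frames (3 8 4 9 0)
Hits: 11.

11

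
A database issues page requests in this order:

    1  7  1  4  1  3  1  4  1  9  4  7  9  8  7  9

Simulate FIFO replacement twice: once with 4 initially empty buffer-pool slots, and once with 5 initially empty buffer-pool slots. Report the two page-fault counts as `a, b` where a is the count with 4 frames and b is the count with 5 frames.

7, 6

4 frames: F F . F . F . . . F . . . F F . → 7 faults.
5 frames: F F . F . F . . . F . . . F . . → 6 faults.
6 < 7: adding a frame reduced faults, as is typical.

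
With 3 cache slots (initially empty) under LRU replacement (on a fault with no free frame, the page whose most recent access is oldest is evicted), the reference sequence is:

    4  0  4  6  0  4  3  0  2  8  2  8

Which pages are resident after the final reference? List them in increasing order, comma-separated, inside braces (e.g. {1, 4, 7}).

{0, 2, 8}

4: miss, frames {4}
0: miss, frames {4,0}
4: hit
6: miss, frames {0,4,6}
0: hit
4: hit
3: miss, evict 6, frames {0,4,3}
0: hit
2: miss, evict 4, frames {3,0,2}
8: miss, evict 3, frames {0,2,8}
2: hit
8: hit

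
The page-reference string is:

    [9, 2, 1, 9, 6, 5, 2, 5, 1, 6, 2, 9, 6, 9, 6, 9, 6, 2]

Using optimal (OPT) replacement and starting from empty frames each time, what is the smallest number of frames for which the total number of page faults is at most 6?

4

f=1: 18 faults
f=2: 10 faults
f=3: 7 faults
f=4: 6 faults
f=5: 5 faults
Smallest f with faults ≤ 6 is 4.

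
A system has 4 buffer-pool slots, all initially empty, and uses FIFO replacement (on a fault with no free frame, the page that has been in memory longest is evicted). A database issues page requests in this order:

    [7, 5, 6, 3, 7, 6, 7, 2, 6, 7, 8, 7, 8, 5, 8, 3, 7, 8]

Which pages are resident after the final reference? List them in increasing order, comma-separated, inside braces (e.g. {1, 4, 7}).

{3, 5, 7, 8}

7 -> miss, frames {7}
5 -> miss, frames {7,5}
6 -> miss, frames {7,5,6}
3 -> miss, frames {7,5,6,3}
7 -> hit
6 -> hit
7 -> hit
2 -> miss, evict 7, frames {5,6,3,2}
6 -> hit
7 -> miss, evict 5, frames {6,3,2,7}
8 -> miss, evict 6, frames {3,2,7,8}
7 -> hit
8 -> hit
5 -> miss, evict 3, frames {2,7,8,5}
8 -> hit
3 -> miss, evict 2, frames {7,8,5,3}
7 -> hit
8 -> hit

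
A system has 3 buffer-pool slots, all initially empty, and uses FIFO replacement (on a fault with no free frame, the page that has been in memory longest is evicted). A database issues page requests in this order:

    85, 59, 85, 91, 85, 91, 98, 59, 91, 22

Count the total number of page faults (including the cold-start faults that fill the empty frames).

5

85 → miss, frames [85]
59 → miss, frames [85, 59]
85 → hit
91 → miss, frames [85, 59, 91]
85 → hit
91 → hit
98 → miss, evict 85, frames [59, 91, 98]
59 → hit
91 → hit
22 → miss, evict 59, frames [91, 98, 22]
Page faults: 5.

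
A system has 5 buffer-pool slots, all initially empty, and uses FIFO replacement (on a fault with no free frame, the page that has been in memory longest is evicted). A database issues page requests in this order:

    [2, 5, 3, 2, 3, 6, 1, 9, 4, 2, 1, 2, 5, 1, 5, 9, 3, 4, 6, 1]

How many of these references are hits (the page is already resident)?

8

2: fault, frames {2}
5: fault, frames {2,5}
3: fault, frames {2,5,3}
2: hit
3: hit
6: fault, frames {2,5,3,6}
1: fault, frames {2,5,3,6,1}
9: fault, evict 2, frames {5,3,6,1,9}
4: fault, evict 5, frames {3,6,1,9,4}
2: fault, evict 3, frames {6,1,9,4,2}
1: hit
2: hit
5: fault, evict 6, frames {1,9,4,2,5}
1: hit
5: hit
9: hit
3: fault, evict 1, frames {9,4,2,5,3}
4: hit
6: fault, evict 9, frames {4,2,5,3,6}
1: fault, evict 4, frames {2,5,3,6,1}
Hits: 8.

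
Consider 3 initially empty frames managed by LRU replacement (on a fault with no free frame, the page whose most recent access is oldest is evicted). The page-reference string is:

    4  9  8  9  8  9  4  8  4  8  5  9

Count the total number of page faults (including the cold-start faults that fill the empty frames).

4 -> fault, frames {4}
9 -> fault, frames {4,9}
8 -> fault, frames {4,9,8}
9 -> hit
8 -> hit
9 -> hit
4 -> hit
8 -> hit
4 -> hit
8 -> hit
5 -> fault, evict 9, frames {4,8,5}
9 -> fault, evict 4, frames {8,5,9}
Page faults: 5.

5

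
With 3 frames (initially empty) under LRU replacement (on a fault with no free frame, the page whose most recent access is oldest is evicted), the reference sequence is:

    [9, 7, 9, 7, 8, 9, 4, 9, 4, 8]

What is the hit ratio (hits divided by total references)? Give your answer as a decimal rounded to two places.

9 → fault, frames {9}
7 → fault, frames {9,7}
9 → hit
7 → hit
8 → fault, frames {9,7,8}
9 → hit
4 → fault, evict 7, frames {8,9,4}
9 → hit
4 → hit
8 → hit
Hits: 6 of 10 references → 6/10 = 0.6000.

0.60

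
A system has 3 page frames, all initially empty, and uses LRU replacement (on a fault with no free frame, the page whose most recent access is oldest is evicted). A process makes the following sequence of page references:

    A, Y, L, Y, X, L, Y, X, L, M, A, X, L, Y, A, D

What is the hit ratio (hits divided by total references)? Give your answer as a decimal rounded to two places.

A -> fault, frames (A)
Y -> fault, frames (A Y)
L -> fault, frames (A Y L)
Y -> hit
X -> fault, evict A, frames (L Y X)
L -> hit
Y -> hit
X -> hit
L -> hit
M -> fault, evict Y, frames (X L M)
A -> fault, evict X, frames (L M A)
X -> fault, evict L, frames (M A X)
L -> fault, evict M, frames (A X L)
Y -> fault, evict A, frames (X L Y)
A -> fault, evict X, frames (L Y A)
D -> fault, evict L, frames (Y A D)
Hits: 5 of 16 references → 5/16 = 0.3125.

0.31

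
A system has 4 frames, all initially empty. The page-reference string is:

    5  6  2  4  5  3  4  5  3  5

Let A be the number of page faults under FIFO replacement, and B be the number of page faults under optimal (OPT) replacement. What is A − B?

Under FIFO: F F F F . F . F . . → 6 faults.
Under OPT: F F F F . F . . . . → 5 faults.
A − B = 6 − 5 = 1.

1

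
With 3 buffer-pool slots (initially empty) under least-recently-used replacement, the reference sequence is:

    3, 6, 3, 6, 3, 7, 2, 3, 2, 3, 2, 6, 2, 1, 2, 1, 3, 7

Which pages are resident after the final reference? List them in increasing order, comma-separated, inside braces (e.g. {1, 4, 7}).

{1, 3, 7}

3: fault, frames {3}
6: fault, frames {3,6}
3: hit
6: hit
3: hit
7: fault, frames {6,3,7}
2: fault, evict 6, frames {3,7,2}
3: hit
2: hit
3: hit
2: hit
6: fault, evict 7, frames {3,2,6}
2: hit
1: fault, evict 3, frames {6,2,1}
2: hit
1: hit
3: fault, evict 6, frames {2,1,3}
7: fault, evict 2, frames {1,3,7}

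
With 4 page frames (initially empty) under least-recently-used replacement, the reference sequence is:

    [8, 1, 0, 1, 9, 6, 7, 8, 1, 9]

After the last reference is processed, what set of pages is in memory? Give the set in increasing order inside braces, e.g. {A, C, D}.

{1, 7, 8, 9}

8: miss, frames (8)
1: miss, frames (8 1)
0: miss, frames (8 1 0)
1: hit
9: miss, frames (8 0 1 9)
6: miss, evict 8, frames (0 1 9 6)
7: miss, evict 0, frames (1 9 6 7)
8: miss, evict 1, frames (9 6 7 8)
1: miss, evict 9, frames (6 7 8 1)
9: miss, evict 6, frames (7 8 1 9)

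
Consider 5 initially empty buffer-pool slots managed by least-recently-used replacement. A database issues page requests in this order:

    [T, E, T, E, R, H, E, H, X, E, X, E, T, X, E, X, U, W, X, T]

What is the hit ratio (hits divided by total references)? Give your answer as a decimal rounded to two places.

T: fault, frames (T)
E: fault, frames (T E)
T: hit
E: hit
R: fault, frames (T E R)
H: fault, frames (T E R H)
E: hit
H: hit
X: fault, frames (T R E H X)
E: hit
X: hit
E: hit
T: hit
X: hit
E: hit
X: hit
U: fault, evict R, frames (H T E X U)
W: fault, evict H, frames (T E X U W)
X: hit
T: hit
Hits: 13 of 20 references → 13/20 = 0.6500.

0.65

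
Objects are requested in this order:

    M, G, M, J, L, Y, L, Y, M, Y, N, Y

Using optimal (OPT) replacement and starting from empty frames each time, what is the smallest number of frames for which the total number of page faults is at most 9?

f=1: 12 faults
f=2: 7 faults
f=3: 6 faults
f=4: 6 faults
f=5: 6 faults
f=6: 6 faults
Smallest f with faults ≤ 9 is 2.

2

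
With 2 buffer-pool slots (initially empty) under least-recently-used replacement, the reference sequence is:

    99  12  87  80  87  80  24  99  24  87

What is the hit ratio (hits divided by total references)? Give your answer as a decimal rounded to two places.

99: miss, frames [99]
12: miss, frames [99, 12]
87: miss, evict 99, frames [12, 87]
80: miss, evict 12, frames [87, 80]
87: hit
80: hit
24: miss, evict 87, frames [80, 24]
99: miss, evict 80, frames [24, 99]
24: hit
87: miss, evict 99, frames [24, 87]
Hits: 3 of 10 references → 3/10 = 0.3000.

0.30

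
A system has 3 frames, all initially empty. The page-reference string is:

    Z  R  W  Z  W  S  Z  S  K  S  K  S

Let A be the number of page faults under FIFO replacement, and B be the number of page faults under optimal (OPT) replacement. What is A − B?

Under FIFO: F F F . . F F . F . . . → 6 faults.
Under OPT: F F F . . F . . F . . . → 5 faults.
A − B = 6 − 5 = 1.

1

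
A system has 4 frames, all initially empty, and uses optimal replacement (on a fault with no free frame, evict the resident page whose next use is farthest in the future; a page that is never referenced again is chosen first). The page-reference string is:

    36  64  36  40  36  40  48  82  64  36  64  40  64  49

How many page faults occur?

6

36 -> fault, frames [36]
64 -> fault, frames [36, 64]
36 -> hit
40 -> fault, frames [36, 64, 40]
36 -> hit
40 -> hit
48 -> fault, frames [36, 64, 40, 48]
82 -> fault, evict 48, frames [36, 64, 40, 82]
64 -> hit
36 -> hit
64 -> hit
40 -> hit
64 -> hit
49 -> fault, evict 82, frames [36, 64, 40, 49]
Page faults: 6.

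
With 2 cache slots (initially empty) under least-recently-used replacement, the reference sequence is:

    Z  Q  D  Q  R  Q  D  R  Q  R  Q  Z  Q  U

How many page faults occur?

9

Z → fault, frames [Z]
Q → fault, frames [Z, Q]
D → fault, evict Z, frames [Q, D]
Q → hit
R → fault, evict D, frames [Q, R]
Q → hit
D → fault, evict R, frames [Q, D]
R → fault, evict Q, frames [D, R]
Q → fault, evict D, frames [R, Q]
R → hit
Q → hit
Z → fault, evict R, frames [Q, Z]
Q → hit
U → fault, evict Z, frames [Q, U]
Page faults: 9.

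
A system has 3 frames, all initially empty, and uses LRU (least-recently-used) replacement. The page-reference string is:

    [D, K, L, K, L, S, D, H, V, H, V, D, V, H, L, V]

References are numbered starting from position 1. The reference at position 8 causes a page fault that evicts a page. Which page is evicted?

pos 1: D -> miss, frames {D}
pos 2: K -> miss, frames {D,K}
pos 3: L -> miss, frames {D,K,L}
pos 4: K -> hit
pos 5: L -> hit
pos 6: S -> miss, evict D, frames {K,L,S}
pos 7: D -> miss, evict K, frames {L,S,D}
pos 8: H -> miss, evict L, frames {S,D,H}
At position 8, page L is evicted.

L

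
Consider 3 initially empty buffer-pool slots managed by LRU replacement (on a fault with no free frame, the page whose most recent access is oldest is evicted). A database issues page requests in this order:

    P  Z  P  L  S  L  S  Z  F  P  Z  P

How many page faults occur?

P: miss, frames (P)
Z: miss, frames (P Z)
P: hit
L: miss, frames (Z P L)
S: miss, evict Z, frames (P L S)
L: hit
S: hit
Z: miss, evict P, frames (L S Z)
F: miss, evict L, frames (S Z F)
P: miss, evict S, frames (Z F P)
Z: hit
P: hit
Page faults: 7.

7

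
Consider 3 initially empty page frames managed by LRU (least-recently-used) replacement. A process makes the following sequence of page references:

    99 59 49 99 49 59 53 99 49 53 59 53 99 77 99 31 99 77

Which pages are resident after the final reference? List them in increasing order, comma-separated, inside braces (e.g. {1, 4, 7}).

{31, 77, 99}

99 -> fault, frames {99}
59 -> fault, frames {99,59}
49 -> fault, frames {99,59,49}
99 -> hit
49 -> hit
59 -> hit
53 -> fault, evict 99, frames {49,59,53}
99 -> fault, evict 49, frames {59,53,99}
49 -> fault, evict 59, frames {53,99,49}
53 -> hit
59 -> fault, evict 99, frames {49,53,59}
53 -> hit
99 -> fault, evict 49, frames {59,53,99}
77 -> fault, evict 59, frames {53,99,77}
99 -> hit
31 -> fault, evict 53, frames {77,99,31}
99 -> hit
77 -> hit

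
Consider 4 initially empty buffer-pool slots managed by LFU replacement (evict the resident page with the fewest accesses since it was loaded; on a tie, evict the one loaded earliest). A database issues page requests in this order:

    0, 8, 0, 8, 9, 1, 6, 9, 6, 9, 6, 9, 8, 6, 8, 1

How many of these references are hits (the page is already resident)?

0 -> fault, frames [0]
8 -> fault, frames [0, 8]
0 -> hit
8 -> hit
9 -> fault, frames [0, 8, 9]
1 -> fault, frames [0, 8, 9, 1]
6 -> fault, evict 9, frames [0, 8, 1, 6]
9 -> fault, evict 1, frames [0, 8, 6, 9]
6 -> hit
9 -> hit
6 -> hit
9 -> hit
8 -> hit
6 -> hit
8 -> hit
1 -> fault, evict 0, frames [8, 6, 9, 1]
Hits: 9.

9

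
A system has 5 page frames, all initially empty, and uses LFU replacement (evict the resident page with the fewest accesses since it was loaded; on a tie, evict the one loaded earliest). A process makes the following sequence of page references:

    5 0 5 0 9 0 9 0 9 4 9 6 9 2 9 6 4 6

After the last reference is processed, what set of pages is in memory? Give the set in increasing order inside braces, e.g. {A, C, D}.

{0, 4, 5, 6, 9}

5 -> miss, frames {5}
0 -> miss, frames {5,0}
5 -> hit
0 -> hit
9 -> miss, frames {5,0,9}
0 -> hit
9 -> hit
0 -> hit
9 -> hit
4 -> miss, frames {5,0,9,4}
9 -> hit
6 -> miss, frames {5,0,9,4,6}
9 -> hit
2 -> miss, evict 4, frames {5,0,9,6,2}
9 -> hit
6 -> hit
4 -> miss, evict 2, frames {5,0,9,6,4}
6 -> hit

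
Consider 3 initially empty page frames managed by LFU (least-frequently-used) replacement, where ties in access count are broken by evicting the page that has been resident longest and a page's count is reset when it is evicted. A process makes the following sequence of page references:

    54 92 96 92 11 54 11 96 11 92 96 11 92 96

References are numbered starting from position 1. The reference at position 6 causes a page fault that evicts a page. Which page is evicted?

96

pos 1: 54: miss, frames [54]
pos 2: 92: miss, frames [54, 92]
pos 3: 96: miss, frames [54, 92, 96]
pos 4: 92: hit
pos 5: 11: miss, evict 54, frames [92, 96, 11]
pos 6: 54: miss, evict 96, frames [92, 11, 54]
At position 6, page 96 is evicted.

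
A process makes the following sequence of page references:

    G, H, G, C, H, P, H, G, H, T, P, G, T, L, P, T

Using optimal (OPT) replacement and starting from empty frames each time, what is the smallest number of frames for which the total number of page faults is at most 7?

3

f=1: 16 faults
f=2: 10 faults
f=3: 6 faults
f=4: 6 faults
f=5: 6 faults
f=6: 6 faults
Smallest f with faults ≤ 7 is 3.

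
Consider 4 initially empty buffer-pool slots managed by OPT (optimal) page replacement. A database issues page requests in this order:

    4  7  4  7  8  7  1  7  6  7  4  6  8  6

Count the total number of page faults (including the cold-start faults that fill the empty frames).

4: miss, frames {4}
7: miss, frames {4,7}
4: hit
7: hit
8: miss, frames {4,7,8}
7: hit
1: miss, frames {4,7,8,1}
7: hit
6: miss, evict 1, frames {4,7,8,6}
7: hit
4: hit
6: hit
8: hit
6: hit
Page faults: 5.

5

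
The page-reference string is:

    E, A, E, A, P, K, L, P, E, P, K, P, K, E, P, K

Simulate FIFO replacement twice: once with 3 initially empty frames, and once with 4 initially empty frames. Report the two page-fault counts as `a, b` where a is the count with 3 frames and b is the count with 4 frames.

3 frames: F F . . F F F . F F F . . . . . → 8 faults.
4 frames: F F . . F F F . F . . . . . . . → 6 faults.
6 < 8: adding a frame reduced faults, as is typical.

8, 6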